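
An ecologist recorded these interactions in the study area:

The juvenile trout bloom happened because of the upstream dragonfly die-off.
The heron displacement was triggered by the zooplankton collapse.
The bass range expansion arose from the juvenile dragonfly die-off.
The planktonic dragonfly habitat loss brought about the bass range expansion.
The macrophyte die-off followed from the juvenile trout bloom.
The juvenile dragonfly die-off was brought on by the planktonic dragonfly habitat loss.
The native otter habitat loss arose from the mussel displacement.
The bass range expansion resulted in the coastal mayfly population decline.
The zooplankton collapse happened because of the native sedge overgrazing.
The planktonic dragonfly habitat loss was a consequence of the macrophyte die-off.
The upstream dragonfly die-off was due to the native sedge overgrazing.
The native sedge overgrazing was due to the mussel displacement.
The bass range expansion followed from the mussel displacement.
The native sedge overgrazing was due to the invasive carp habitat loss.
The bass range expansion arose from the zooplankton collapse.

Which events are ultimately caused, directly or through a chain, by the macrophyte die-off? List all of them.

Direct effects: the planktonic dragonfly habitat loss.
2 steps out: the juvenile dragonfly die-off, the bass range expansion.
3 steps out: the coastal mayfly population decline.
Not reachable from it: the mussel displacement, the native sedge overgrazing, the upstream dragonfly die-off, the zooplankton collapse, the heron displacement, the juvenile trout bloom, the native otter habitat loss, the invasive carp habitat loss.

the bass range expansion, the coastal mayfly population decline, the juvenile dragonfly die-off, the planktonic dragonfly habitat loss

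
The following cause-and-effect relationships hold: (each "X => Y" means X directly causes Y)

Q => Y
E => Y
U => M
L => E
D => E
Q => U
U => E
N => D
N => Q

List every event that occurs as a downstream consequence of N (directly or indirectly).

Direct effects: D, Q.
2 steps out: U, E, Y.
3 steps out: M.
Not reachable from it: L.

D, E, M, Q, U, Y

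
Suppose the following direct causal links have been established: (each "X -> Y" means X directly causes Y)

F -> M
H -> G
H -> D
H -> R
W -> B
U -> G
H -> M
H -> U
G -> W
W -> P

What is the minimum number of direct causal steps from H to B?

Shortest chain: H → G → W → B.

3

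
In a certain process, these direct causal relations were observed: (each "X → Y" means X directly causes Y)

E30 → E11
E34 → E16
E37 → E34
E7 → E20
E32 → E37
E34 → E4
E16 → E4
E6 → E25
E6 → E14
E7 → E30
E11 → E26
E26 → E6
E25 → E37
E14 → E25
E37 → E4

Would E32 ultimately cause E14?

E32 leads to E37, E34, E16, E4; E14 is not among them.

No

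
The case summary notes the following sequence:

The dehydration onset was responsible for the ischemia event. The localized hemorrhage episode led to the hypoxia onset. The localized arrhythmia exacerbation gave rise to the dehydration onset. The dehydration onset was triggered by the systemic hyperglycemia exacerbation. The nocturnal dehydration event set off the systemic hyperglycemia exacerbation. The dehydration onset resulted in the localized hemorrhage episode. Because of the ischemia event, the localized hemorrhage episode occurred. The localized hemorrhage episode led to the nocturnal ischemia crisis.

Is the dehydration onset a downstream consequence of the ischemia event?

No

The ischemia event leads to the localized hemorrhage episode, the hypoxia onset, the nocturnal ischemia crisis; the dehydration onset is not among them.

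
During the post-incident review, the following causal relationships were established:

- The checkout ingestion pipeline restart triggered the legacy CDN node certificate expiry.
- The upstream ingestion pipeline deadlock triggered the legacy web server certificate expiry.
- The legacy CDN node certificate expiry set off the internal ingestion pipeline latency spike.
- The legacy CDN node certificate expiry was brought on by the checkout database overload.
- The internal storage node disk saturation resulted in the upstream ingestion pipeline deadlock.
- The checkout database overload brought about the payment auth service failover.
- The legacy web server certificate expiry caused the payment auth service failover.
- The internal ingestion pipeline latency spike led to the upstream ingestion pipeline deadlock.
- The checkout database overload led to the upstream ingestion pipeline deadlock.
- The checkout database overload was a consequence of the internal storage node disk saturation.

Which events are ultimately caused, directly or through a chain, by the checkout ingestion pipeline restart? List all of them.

Direct effects: the legacy CDN node certificate expiry.
2 steps out: the internal ingestion pipeline latency spike.
3 steps out: the upstream ingestion pipeline deadlock.
4 steps out: the legacy web server certificate expiry.
5 steps out: the payment auth service failover.
Not reachable from it: the internal storage node disk saturation, the checkout database overload.

the internal ingestion pipeline latency spike, the legacy CDN node certificate expiry, the legacy web server certificate expiry, the payment auth service failover, the upstream ingestion pipeline deadlock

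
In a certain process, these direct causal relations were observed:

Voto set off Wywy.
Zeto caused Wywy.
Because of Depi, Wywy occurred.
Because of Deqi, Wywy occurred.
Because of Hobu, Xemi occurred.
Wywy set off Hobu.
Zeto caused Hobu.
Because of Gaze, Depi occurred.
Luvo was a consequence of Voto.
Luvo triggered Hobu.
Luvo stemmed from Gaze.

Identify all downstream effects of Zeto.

Direct effects: Wywy, Hobu.
2 steps out: Xemi.
Not reachable from it: Voto, Gaze, Luvo, Depi, Deqi.

Hobu, Wywy, Xemi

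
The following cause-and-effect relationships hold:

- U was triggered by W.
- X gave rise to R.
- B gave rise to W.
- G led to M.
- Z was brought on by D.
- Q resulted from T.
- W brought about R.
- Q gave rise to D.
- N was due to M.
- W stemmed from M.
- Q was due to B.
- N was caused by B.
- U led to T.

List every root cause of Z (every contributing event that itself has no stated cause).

B, G

Tracing upstream from Z: Z ← D ← Q ← B.
A separate upstream branch: Z ← D ← Q ← T ← U ← W ← M ← G.
Each of those chain origins has no stated cause.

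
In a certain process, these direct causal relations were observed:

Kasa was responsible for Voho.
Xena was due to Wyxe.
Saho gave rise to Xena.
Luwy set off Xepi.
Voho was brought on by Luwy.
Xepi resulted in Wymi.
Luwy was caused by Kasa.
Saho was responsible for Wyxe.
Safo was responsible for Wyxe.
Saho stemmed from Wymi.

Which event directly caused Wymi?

Xepi

Upstream contributors include Kasa, Luwy, but only Xepi feeds directly into Wymi.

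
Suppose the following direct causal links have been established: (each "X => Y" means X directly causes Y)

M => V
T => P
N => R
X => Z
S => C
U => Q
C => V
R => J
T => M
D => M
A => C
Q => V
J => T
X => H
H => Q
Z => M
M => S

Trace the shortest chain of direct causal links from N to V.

N → R
R → J
J → T
T → M
M → V
Length: 5 steps.

N → R → J → T → M → V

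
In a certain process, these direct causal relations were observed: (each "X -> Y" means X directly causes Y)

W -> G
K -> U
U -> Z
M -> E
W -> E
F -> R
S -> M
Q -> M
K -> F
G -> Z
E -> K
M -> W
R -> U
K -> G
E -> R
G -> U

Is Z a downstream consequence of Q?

Yes

There is a causal chain: Q → M → W → G → Z.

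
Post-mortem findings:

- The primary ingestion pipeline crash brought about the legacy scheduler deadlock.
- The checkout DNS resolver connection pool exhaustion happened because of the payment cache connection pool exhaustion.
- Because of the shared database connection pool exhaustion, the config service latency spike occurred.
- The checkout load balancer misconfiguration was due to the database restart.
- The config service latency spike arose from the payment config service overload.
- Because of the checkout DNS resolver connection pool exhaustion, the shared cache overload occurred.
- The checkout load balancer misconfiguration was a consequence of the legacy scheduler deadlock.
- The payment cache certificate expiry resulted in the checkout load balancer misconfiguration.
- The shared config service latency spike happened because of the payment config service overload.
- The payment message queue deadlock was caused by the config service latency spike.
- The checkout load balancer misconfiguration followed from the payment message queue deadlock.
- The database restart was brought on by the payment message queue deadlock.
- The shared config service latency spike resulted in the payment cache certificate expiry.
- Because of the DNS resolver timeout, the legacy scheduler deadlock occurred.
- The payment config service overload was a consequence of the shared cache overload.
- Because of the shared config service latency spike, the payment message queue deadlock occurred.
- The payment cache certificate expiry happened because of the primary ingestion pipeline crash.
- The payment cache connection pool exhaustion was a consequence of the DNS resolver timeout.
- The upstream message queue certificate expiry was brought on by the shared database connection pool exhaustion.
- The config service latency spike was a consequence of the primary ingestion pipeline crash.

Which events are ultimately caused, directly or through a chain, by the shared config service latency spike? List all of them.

Direct effects: the payment message queue deadlock, the payment cache certificate expiry.
2 steps out: the database restart, the checkout load balancer misconfiguration.
Not reachable from it: the DNS resolver timeout, the payment cache connection pool exhaustion, the shared database connection pool exhaustion, the checkout DNS resolver connection pool exhaustion, the upstream message queue certificate expiry, the primary ingestion pipeline crash, the shared cache overload, the payment config service overload, the legacy scheduler deadlock, the config service latency spike.

the checkout load balancer misconfiguration, the database restart, the payment cache certificate expiry, the payment message queue deadlock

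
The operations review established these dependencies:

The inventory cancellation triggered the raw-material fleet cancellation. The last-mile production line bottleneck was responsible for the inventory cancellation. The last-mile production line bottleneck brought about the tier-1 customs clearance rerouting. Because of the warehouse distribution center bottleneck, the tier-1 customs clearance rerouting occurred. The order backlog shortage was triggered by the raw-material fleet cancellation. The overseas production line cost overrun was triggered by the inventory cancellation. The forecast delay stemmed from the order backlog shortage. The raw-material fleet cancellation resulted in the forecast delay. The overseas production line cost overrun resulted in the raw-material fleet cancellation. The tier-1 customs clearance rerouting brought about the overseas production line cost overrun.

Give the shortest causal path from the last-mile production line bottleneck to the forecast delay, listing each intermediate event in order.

the last-mile production line bottleneck → the inventory cancellation → the raw-material fleet cancellation → the forecast delay

the last-mile production line bottleneck → the inventory cancellation
the inventory cancellation → the raw-material fleet cancellation
the raw-material fleet cancellation → the forecast delay
Length: 3 steps.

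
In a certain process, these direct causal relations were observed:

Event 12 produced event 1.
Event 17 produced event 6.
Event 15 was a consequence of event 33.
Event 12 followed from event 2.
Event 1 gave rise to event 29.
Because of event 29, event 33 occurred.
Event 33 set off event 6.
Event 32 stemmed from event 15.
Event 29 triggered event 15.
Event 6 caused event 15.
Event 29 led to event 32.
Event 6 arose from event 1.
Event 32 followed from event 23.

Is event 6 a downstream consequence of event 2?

There is a causal chain: event 2 → event 12 → event 1 → event 6.

Yes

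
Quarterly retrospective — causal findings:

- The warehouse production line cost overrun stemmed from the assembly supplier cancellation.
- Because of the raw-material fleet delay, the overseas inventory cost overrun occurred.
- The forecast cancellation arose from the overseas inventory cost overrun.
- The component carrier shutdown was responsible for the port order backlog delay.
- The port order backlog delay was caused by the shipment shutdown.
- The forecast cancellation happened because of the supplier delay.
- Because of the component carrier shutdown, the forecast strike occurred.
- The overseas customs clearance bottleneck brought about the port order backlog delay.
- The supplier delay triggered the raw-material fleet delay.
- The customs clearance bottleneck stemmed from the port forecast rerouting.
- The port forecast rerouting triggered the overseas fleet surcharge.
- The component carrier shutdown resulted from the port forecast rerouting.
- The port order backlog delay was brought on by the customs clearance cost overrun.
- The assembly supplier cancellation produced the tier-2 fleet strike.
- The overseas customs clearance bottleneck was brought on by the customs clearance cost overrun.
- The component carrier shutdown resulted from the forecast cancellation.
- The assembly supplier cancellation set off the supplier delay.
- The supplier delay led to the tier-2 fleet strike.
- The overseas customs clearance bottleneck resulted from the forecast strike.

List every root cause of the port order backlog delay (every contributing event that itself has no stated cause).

the assembly supplier cancellation, the customs clearance cost overrun, the port forecast rerouting, the shipment shutdown

Tracing upstream from the port order backlog delay: the port order backlog delay ← the component carrier shutdown ← the port forecast rerouting.
A separate upstream branch: the port order backlog delay ← the component carrier shutdown ← the forecast cancellation ← the supplier delay ← the assembly supplier cancellation.
A separate upstream branch: the port order backlog delay ← the customs clearance cost overrun.
A separate upstream branch: the port order backlog delay ← the shipment shutdown.
Each of those chain origins has no stated cause.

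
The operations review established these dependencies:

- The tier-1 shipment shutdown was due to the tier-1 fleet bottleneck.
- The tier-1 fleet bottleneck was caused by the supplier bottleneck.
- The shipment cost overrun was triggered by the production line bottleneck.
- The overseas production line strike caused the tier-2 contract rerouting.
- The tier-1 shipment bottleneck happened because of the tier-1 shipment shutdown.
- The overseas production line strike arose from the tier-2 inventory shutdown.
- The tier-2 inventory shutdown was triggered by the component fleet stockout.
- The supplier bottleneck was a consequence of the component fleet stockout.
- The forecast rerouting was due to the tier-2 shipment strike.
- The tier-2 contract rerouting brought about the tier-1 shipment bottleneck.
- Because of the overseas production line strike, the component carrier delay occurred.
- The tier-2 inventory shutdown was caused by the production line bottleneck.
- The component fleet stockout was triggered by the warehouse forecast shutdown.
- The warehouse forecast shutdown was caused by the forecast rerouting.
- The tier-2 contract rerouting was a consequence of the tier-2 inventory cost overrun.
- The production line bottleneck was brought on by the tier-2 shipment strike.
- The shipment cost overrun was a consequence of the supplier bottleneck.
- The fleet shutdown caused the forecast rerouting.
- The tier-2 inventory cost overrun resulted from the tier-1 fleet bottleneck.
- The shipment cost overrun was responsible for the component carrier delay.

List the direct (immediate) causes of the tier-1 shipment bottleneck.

the tier-1 shipment shutdown, the tier-2 contract rerouting

Upstream contributors include the fleet shutdown, the tier-2 shipment strike, the forecast rerouting, the warehouse forecast shutdown, the production line bottleneck, the component fleet stockout, the supplier bottleneck, the tier-1 fleet bottleneck, the tier-2 inventory cost overrun, the tier-2 inventory shutdown, the overseas production line strike, but only the tier-1 shipment shutdown, the tier-2 contract rerouting feed directly into the tier-1 shipment bottleneck.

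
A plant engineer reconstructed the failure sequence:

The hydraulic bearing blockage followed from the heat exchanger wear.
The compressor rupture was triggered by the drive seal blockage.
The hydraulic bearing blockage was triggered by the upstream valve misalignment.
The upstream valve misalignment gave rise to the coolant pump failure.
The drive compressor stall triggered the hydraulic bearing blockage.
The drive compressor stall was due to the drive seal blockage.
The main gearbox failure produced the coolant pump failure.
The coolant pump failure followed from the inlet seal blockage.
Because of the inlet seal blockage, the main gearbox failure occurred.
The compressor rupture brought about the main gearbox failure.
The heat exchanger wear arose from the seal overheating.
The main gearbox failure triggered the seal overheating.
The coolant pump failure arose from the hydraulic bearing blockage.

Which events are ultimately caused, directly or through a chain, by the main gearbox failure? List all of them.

the coolant pump failure, the heat exchanger wear, the hydraulic bearing blockage, the seal overheating

Direct effects: the seal overheating, the coolant pump failure.
2 steps out: the heat exchanger wear.
3 steps out: the hydraulic bearing blockage.
Not reachable from it: the drive seal blockage, the compressor rupture, the upstream valve misalignment, the inlet seal blockage, the drive compressor stall.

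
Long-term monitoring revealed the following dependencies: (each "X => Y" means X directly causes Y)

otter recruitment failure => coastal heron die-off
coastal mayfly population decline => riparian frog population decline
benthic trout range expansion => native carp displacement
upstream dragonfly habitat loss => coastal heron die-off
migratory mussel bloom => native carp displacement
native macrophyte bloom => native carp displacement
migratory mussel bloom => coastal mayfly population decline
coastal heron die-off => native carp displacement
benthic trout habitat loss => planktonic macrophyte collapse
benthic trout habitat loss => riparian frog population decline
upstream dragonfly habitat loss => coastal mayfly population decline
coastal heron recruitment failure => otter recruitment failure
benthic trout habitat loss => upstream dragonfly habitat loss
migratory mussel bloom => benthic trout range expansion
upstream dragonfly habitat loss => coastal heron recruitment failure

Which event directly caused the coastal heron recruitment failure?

the upstream dragonfly habitat loss

Upstream contributors include the benthic trout habitat loss, but only the upstream dragonfly habitat loss feeds directly into the coastal heron recruitment failure.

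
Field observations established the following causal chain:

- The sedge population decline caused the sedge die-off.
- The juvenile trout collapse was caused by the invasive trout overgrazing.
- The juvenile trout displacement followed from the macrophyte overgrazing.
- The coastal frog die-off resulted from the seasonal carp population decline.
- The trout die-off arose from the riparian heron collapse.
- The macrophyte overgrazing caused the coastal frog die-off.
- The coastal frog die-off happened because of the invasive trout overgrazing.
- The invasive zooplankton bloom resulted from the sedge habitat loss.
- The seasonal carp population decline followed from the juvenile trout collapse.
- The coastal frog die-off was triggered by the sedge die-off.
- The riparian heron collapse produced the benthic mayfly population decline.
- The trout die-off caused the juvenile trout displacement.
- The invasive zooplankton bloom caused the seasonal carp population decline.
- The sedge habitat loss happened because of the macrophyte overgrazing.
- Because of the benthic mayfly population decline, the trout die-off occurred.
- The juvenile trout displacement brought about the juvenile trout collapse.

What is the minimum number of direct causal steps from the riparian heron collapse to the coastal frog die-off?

Shortest chain: the riparian heron collapse → the trout die-off → the juvenile trout displacement → the juvenile trout collapse → the seasonal carp population decline → the coastal frog die-off.

5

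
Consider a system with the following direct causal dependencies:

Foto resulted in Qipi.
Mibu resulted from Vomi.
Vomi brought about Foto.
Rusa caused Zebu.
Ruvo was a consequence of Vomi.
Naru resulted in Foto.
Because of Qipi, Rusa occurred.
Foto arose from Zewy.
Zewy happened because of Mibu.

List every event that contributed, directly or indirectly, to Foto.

Mibu, Naru, Vomi, Zewy

Immediate causes of Foto: Vomi, Zewy, Naru.
Further upstream: Mibu.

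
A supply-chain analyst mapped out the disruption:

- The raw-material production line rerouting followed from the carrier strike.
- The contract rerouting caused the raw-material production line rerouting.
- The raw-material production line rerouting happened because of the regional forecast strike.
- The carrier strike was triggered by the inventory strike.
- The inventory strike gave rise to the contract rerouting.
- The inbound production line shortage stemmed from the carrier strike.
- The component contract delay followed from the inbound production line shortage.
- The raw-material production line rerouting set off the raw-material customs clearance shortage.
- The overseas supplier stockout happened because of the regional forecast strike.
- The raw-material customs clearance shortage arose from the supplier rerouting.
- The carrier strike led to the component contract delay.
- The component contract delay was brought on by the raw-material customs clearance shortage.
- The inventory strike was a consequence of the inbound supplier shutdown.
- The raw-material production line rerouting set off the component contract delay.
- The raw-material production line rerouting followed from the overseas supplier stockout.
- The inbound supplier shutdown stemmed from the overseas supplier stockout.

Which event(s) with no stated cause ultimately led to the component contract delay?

the regional forecast strike, the supplier rerouting

Tracing upstream from the component contract delay: the component contract delay ← the raw-material production line rerouting ← the regional forecast strike.
A separate upstream branch: the component contract delay ← the raw-material customs clearance shortage ← the supplier rerouting.
Each of those chain origins has no stated cause.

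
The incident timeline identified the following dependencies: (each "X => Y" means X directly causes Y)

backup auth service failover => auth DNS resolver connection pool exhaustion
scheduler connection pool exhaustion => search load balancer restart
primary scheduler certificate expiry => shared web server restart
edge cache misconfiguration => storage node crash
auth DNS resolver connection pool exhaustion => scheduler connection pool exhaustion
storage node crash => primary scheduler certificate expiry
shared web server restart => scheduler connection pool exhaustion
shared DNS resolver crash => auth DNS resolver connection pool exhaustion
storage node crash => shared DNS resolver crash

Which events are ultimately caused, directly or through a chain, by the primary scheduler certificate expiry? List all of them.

the scheduler connection pool exhaustion, the search load balancer restart, the shared web server restart

Direct effects: the shared web server restart.
2 steps out: the scheduler connection pool exhaustion.
3 steps out: the search load balancer restart.
Not reachable from it: the edge cache misconfiguration, the storage node crash, the shared DNS resolver crash, the auth DNS resolver connection pool exhaustion, the backup auth service failover.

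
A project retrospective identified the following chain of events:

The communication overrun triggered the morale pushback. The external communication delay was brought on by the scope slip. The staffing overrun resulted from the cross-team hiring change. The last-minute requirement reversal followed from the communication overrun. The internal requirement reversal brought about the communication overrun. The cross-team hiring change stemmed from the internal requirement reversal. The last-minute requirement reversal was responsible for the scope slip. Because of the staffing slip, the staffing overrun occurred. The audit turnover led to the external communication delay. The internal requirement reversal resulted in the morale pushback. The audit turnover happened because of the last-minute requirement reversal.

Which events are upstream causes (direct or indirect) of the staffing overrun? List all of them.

Immediate causes of the staffing overrun: the staffing slip, the cross-team hiring change.
Further upstream: the internal requirement reversal.

the cross-team hiring change, the internal requirement reversal, the staffing slip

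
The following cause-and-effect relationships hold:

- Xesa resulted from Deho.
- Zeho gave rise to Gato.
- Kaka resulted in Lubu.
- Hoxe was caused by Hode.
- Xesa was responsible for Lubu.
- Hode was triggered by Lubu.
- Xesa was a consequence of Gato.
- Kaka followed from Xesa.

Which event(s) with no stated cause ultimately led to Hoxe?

Deho, Zeho

Tracing upstream from Hoxe: Hoxe ← Hode ← Lubu ← Xesa ← Gato ← Zeho.
A separate upstream branch: Hoxe ← Hode ← Lubu ← Xesa ← Deho.
Each of those chain origins has no stated cause.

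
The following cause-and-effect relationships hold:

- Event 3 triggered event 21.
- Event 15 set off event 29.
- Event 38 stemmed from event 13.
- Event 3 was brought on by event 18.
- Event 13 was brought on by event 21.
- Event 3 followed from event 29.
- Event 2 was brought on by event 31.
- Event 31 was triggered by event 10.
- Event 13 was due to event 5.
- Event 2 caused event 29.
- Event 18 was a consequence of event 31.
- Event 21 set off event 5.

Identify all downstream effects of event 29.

Direct effects: event 3.
2 steps out: event 21.
3 steps out: event 5, event 13.
4 steps out: event 38.
Not reachable from it: event 10, event 31, event 18, event 15, event 2.

event 13, event 21, event 3, event 38, event 5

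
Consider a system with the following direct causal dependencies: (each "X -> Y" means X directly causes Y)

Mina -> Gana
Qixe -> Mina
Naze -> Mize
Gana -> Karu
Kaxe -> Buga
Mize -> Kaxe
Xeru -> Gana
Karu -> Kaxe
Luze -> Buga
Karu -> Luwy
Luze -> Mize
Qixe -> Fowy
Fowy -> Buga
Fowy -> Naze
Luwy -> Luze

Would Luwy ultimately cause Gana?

No

Luwy leads to Luze, Mize, Kaxe, Buga; Gana is not among them.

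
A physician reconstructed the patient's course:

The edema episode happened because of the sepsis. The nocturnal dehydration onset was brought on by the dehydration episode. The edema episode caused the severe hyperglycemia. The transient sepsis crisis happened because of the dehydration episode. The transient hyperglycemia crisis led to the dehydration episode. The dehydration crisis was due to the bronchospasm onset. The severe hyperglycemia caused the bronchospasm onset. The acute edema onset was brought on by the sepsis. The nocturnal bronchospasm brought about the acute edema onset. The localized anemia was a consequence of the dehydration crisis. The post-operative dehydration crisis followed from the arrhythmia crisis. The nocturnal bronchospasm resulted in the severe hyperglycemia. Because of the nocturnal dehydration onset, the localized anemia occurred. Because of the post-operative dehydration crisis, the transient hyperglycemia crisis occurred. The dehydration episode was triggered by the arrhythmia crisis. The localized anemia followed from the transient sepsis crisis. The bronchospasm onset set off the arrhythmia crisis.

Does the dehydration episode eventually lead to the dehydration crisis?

No

The dehydration episode leads to the transient sepsis crisis, the nocturnal dehydration onset, the localized anemia; the dehydration crisis is not among them.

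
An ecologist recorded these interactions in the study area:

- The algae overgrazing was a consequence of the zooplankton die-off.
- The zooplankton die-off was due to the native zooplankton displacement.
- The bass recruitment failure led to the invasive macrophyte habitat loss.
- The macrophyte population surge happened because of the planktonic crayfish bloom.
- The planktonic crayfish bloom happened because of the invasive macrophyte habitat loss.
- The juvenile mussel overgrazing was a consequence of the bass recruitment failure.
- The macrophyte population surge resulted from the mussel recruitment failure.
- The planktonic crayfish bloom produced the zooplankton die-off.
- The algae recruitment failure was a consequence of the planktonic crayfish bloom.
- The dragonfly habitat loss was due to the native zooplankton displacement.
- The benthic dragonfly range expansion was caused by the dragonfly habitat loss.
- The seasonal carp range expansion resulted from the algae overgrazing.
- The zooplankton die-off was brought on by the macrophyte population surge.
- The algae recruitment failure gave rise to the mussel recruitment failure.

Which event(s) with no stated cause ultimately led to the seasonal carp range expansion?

the bass recruitment failure, the native zooplankton displacement

Tracing upstream from the seasonal carp range expansion: the seasonal carp range expansion ← the algae overgrazing ← the zooplankton die-off ← the native zooplankton displacement.
A separate upstream branch: the seasonal carp range expansion ← the algae overgrazing ← the zooplankton die-off ← the planktonic crayfish bloom ← the invasive macrophyte habitat loss ← the bass recruitment failure.
Each of those chain origins has no stated cause.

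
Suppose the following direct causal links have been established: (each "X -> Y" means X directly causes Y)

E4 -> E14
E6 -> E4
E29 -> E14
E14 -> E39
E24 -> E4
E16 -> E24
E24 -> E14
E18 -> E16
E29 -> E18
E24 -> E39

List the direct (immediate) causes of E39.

E14, E24

Upstream contributors include E29, E18, E16, E4, E6, but only E14, E24 feed directly into E39.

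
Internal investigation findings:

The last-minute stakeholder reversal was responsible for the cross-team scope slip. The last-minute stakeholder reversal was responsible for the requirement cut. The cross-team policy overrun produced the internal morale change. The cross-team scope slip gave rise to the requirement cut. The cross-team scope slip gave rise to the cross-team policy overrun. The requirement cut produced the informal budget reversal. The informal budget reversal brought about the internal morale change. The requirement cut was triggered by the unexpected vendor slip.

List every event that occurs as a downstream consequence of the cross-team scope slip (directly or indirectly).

Direct effects: the requirement cut, the cross-team policy overrun.
2 steps out: the informal budget reversal, the internal morale change.
Not reachable from it: the last-minute stakeholder reversal, the unexpected vendor slip.

the cross-team policy overrun, the informal budget reversal, the internal morale change, the requirement cut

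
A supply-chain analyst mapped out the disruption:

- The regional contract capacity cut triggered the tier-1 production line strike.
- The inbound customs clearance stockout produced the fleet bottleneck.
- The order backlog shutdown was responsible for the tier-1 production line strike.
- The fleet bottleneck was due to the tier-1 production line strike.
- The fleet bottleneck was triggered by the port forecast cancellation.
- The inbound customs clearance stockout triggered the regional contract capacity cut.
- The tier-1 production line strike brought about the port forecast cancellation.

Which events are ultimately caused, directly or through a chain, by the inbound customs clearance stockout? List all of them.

the fleet bottleneck, the port forecast cancellation, the regional contract capacity cut, the tier-1 production line strike

Direct effects: the regional contract capacity cut, the fleet bottleneck.
2 steps out: the tier-1 production line strike.
3 steps out: the port forecast cancellation.
Not reachable from it: the order backlog shutdown.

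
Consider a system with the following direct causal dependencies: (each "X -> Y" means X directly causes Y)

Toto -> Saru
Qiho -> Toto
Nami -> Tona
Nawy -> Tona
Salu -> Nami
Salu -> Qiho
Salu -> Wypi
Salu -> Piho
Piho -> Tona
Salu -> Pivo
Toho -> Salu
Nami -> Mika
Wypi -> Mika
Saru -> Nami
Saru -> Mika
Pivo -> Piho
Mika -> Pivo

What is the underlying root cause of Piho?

Tracing upstream from Piho: Piho ← Salu ← Toho.
Toho has no stated cause, so it is the root.

Toho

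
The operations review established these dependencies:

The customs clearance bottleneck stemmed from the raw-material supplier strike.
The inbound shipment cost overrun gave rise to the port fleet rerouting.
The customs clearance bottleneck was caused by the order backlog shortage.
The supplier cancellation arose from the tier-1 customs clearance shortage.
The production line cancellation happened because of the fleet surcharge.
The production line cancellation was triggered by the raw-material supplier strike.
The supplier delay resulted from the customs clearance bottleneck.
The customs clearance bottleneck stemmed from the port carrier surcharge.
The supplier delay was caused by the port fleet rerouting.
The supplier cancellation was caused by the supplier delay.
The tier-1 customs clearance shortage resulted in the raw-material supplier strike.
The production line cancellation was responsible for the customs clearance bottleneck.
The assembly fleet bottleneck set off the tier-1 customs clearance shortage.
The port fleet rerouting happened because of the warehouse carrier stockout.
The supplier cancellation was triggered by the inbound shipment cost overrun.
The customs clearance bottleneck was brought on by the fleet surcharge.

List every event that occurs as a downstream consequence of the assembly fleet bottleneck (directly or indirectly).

Direct effects: the tier-1 customs clearance shortage.
2 steps out: the raw-material supplier strike, the supplier cancellation.
3 steps out: the production line cancellation, the customs clearance bottleneck.
4 steps out: the supplier delay.
Not reachable from it: the inbound shipment cost overrun, the warehouse carrier stockout, the port fleet rerouting, the port carrier surcharge, the order backlog shortage, the fleet surcharge.

the customs clearance bottleneck, the production line cancellation, the raw-material supplier strike, the supplier cancellation, the supplier delay, the tier-1 customs clearance shortage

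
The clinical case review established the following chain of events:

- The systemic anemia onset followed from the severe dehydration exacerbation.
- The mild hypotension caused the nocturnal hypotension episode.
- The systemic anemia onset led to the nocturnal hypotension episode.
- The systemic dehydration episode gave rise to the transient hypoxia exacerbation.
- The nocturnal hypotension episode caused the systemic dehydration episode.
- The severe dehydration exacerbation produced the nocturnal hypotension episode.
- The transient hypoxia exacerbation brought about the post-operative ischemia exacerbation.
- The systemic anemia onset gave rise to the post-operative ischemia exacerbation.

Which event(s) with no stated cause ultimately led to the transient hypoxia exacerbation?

Tracing upstream from the transient hypoxia exacerbation: the transient hypoxia exacerbation ← the systemic dehydration episode ← the nocturnal hypotension episode ← the severe dehydration exacerbation.
A separate upstream branch: the transient hypoxia exacerbation ← the systemic dehydration episode ← the nocturnal hypotension episode ← the mild hypotension.
Each of those chain origins has no stated cause.

the mild hypotension, the severe dehydration exacerbation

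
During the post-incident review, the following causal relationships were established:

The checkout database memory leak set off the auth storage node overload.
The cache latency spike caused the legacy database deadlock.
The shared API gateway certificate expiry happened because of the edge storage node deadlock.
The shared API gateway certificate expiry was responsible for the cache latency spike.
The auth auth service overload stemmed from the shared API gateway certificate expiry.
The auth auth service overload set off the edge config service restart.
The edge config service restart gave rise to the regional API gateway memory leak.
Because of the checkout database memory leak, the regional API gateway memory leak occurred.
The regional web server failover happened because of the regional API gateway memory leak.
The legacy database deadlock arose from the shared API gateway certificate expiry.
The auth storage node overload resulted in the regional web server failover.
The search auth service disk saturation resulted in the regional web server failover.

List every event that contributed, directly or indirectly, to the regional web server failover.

the auth auth service overload, the auth storage node overload, the checkout database memory leak, the edge config service restart, the edge storage node deadlock, the regional API gateway memory leak, the search auth service disk saturation, the shared API gateway certificate expiry

Immediate causes of the regional web server failover: the search auth service disk saturation, the regional API gateway memory leak, the auth storage node overload.
Further upstream: the edge storage node deadlock, the shared API gateway certificate expiry, the auth auth service overload, the checkout database memory leak, the edge config service restart.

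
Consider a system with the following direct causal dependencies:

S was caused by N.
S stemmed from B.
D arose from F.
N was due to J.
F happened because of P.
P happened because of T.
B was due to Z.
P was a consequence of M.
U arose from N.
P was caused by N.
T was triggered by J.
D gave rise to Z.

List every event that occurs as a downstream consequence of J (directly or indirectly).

B, D, F, N, P, S, T, U, Z

Direct effects: T, N.
2 steps out: P, U, S.
3 steps out: F.
4 steps out: D.
5 steps out: Z.
6 steps out: B.
Not reachable from it: M.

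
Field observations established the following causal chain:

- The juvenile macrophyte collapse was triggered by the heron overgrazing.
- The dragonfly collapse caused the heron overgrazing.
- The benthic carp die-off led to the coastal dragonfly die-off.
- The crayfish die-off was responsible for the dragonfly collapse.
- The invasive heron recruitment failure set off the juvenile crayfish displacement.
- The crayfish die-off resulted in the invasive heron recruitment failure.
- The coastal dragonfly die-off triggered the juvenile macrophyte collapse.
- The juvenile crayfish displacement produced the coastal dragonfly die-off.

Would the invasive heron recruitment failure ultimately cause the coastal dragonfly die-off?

There is a causal chain: the invasive heron recruitment failure → the juvenile crayfish displacement → the coastal dragonfly die-off.

Yes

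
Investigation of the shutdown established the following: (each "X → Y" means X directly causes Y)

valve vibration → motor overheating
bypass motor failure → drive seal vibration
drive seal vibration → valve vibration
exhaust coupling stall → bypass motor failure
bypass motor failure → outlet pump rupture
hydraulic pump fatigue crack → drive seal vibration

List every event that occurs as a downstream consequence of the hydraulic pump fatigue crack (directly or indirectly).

Direct effects: the drive seal vibration.
2 steps out: the valve vibration.
3 steps out: the motor overheating.
Not reachable from it: the exhaust coupling stall, the bypass motor failure, the outlet pump rupture.

the drive seal vibration, the motor overheating, the valve vibration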